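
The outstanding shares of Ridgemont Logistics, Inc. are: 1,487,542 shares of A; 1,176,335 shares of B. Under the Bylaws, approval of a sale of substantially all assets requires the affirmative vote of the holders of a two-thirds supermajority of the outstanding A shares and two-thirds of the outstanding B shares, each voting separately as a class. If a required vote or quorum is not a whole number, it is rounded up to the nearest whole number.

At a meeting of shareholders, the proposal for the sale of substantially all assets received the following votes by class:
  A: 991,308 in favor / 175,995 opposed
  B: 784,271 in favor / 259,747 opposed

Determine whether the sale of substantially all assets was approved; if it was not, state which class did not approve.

Not approved — the A shares did not give the required vote.

A: 2/3 of 1487542 = 991694.67, rounded up to 991695; 991,695 required, 991,308 in favor — not approved.
B: 2/3 of 1176335 = 784223.33, rounded up to 784224; 784,224 required, 784,271 in favor — approved.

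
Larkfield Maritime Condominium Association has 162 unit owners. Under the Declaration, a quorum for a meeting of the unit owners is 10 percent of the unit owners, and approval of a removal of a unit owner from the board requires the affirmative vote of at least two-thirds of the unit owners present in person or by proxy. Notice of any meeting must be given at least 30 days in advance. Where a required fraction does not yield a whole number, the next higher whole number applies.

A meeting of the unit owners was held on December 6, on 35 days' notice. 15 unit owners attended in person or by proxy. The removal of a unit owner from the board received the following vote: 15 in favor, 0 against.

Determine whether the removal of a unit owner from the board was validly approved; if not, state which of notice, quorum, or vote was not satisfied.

Invalid — quorum requirement not satisfied.

Notice: 35 days given; 30 required. Satisfied.
Quorum: 10% of 162 = 16.20, rounded up to 17; 15 present. Not satisfied.
Vote: requires two-thirds of those present (15); 2/3 of 15 = 10, so 10 needed; 15 in favor. Satisfied.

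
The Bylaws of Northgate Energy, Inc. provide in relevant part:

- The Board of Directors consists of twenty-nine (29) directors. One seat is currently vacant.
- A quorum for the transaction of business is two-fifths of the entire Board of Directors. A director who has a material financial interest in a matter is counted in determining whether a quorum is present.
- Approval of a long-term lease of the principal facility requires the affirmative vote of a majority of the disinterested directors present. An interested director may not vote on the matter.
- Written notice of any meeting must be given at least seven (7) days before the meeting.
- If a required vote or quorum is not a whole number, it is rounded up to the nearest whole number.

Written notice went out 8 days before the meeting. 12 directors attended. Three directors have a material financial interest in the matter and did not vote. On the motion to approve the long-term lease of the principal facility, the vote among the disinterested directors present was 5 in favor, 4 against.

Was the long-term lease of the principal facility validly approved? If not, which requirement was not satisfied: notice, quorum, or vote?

Valid — all requirements satisfied.

Notice: 8 days given; 7 required (8 ≥ 7). Satisfied.
Quorum: 12 present (interested directors count toward quorum); quorum is 12. Satisfied.
Vote: the long-term lease of the principal facility requires a majority of the disinterested directors present (12 − 3 = 9). A majority of 9 is 5, so 5 affirmative votes are needed; 5 voted in favor. Satisfied.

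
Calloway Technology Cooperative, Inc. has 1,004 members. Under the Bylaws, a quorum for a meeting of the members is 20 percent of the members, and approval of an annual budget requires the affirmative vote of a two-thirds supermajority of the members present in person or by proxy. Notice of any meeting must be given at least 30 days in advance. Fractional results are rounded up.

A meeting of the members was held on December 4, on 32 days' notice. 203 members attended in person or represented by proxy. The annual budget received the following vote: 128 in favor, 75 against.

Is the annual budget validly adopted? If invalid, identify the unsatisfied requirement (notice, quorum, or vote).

Invalid — vote requirement not satisfied.

Notice: 32 days given; 30 required. Satisfied.
Quorum: 20% of 1,004 = 200.80, rounded up to 201; 203 present. Satisfied.
Vote: requires two-thirds of those present (203); 2/3 of 203 = 135.33, rounded up to 136, so 136 needed; 128 in favor. Not satisfied.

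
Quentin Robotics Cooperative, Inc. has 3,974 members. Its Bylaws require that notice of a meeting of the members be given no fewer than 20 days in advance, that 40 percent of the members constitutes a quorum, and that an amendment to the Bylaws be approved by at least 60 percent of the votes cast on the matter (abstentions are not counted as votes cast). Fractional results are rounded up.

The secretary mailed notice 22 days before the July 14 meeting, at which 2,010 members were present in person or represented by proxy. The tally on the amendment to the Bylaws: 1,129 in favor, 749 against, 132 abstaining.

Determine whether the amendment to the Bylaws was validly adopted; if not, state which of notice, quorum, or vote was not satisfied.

Valid — all requirements satisfied.

Notice: 22 days given; 20 required. Satisfied.
Quorum: 40% of 3,974 = 1,589.60, rounded up to 1,590; 2,010 present. Satisfied.
Vote: requires three-fifths of the votes cast (2,010 − 132 abstaining = 1,878); 3/5 of 1878 = 1126.80, rounded up to 1127, so 1,127 needed; 1,129 in favor. Satisfied.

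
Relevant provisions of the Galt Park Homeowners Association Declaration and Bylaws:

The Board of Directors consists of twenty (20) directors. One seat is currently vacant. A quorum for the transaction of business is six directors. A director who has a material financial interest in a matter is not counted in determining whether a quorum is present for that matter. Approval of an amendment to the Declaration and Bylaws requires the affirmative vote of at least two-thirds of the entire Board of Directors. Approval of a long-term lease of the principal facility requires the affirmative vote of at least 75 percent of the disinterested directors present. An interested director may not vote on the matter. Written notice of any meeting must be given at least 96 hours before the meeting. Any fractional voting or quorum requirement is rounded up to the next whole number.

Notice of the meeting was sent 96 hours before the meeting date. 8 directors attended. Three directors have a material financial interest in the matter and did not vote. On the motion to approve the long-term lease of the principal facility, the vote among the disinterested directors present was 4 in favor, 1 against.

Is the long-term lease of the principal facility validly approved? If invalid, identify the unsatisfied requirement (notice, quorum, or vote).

Invalid — quorum requirement not satisfied.

Notice: 96 hours given; 96 required (96 ≥ 96). Satisfied.
Quorum: 8 present, but the 3 interested directors do not count, leaving 5. Quorum is 6. Not satisfied.
Vote: the long-term lease of the principal facility requires three-fourths of the disinterested directors present (8 − 3 = 5). 3/4 of 5 = 3.75, rounded up to 4, so 4 affirmative votes are needed; 4 voted in favor. Satisfied. (Moot — without a quorum no business can be validly transacted.)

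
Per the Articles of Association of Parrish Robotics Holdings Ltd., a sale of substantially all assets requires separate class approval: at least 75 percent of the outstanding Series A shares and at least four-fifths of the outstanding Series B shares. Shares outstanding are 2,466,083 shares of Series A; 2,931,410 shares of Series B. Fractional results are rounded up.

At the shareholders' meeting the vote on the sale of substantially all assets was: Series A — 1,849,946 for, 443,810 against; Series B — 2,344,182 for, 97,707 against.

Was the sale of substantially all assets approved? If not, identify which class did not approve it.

Not approved — the Series B shares did not give the required vote.

Series A: 3/4 of 2466083 = 1849562.25, rounded up to 1849563; 1,849,563 required, 1,849,946 in favor — approved.
Series B: 4/5 of 2931410 = 2345128; 2,345,128 required, 2,344,182 in favor — not approved.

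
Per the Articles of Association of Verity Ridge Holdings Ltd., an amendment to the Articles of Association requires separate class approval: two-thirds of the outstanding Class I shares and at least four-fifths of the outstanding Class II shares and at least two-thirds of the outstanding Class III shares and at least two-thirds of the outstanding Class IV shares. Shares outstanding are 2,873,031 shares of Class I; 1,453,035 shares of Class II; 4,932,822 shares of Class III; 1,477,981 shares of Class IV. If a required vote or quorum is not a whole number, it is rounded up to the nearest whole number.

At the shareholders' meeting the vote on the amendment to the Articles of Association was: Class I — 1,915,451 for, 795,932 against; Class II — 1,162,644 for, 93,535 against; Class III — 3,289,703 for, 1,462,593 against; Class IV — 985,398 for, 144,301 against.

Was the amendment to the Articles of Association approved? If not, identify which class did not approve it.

Approved — every class gave the required vote.

Class I: 2/3 of 2873031 = 1915354; 1,915,354 required, 1,915,451 in favor — approved.
Class II: 4/5 of 1453035 = 1162428; 1,162,428 required, 1,162,644 in favor — approved.
Class III: 2/3 of 4932822 = 3288548; 3,288,548 required, 3,289,703 in favor — approved.
Class IV: 2/3 of 1477981 = 985320.67, rounded up to 985321; 985,321 required, 985,398 in favor — approved.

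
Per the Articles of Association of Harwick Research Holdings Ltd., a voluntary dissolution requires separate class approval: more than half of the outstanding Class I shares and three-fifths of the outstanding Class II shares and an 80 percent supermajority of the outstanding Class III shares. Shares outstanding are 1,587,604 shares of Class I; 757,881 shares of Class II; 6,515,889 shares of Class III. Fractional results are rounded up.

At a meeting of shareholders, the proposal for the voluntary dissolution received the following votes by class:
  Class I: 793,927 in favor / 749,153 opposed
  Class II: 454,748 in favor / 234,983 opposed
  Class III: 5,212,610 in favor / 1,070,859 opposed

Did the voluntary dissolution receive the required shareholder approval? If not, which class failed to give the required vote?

Class I: a majority of 1587604 is 793803; 793,803 required, 793,927 in favor — approved.
Class II: 3/5 of 757881 = 454728.60, rounded up to 454729; 454,729 required, 454,748 in favor — approved.
Class III: 4/5 of 6515889 = 5212711.20, rounded up to 5212712; 5,212,712 required, 5,212,610 in favor — not approved.

Not approved — the Class III shares did not give the required vote.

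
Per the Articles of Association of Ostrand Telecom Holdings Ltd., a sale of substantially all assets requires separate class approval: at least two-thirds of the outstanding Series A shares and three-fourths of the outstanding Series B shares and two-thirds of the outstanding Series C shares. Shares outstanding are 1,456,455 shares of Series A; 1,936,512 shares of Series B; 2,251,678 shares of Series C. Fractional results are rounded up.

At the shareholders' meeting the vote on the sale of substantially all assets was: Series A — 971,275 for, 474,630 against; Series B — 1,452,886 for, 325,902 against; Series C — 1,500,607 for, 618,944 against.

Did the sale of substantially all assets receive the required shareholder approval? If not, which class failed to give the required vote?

Series A: 2/3 of 1456455 = 970970; 970,970 required, 971,275 in favor — approved.
Series B: 3/4 of 1936512 = 1452384; 1,452,384 required, 1,452,886 in favor — approved.
Series C: 2/3 of 2251678 = 1501118.67, rounded up to 1501119; 1,501,119 required, 1,500,607 in favor — not approved.

Not approved — the Series C shares did not give the required vote.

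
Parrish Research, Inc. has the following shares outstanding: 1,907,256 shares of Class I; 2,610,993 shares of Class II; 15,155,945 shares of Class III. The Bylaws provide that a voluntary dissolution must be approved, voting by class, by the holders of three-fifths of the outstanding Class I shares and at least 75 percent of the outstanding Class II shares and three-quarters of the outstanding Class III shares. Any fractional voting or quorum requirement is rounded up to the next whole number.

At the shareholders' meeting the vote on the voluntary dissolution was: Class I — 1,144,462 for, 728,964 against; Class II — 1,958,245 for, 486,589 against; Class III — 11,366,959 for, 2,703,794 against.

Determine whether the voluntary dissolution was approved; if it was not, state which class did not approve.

Approved — every class gave the required vote.

Class I: 3/5 of 1907256 = 1144353.60, rounded up to 1144354; 1,144,354 required, 1,144,462 in favor — approved.
Class II: 3/4 of 2610993 = 1958244.75, rounded up to 1958245; 1,958,245 required, 1,958,245 in favor — approved.
Class III: 3/4 of 15155945 = 11366958.75, rounded up to 11366959; 11,366,959 required, 11,366,959 in favor — approved.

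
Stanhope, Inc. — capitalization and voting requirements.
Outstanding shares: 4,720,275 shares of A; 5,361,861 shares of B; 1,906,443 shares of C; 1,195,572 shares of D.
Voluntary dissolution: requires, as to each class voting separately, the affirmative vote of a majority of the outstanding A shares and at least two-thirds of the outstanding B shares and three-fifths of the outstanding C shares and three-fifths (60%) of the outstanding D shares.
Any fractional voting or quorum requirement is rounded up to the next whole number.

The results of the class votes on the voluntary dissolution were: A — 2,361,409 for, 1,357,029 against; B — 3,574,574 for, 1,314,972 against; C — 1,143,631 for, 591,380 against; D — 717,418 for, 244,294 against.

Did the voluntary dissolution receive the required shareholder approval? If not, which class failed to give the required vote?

A: a majority of 4720275 is 2360138; 2,360,138 required, 2,361,409 in favor — approved.
B: 2/3 of 5361861 = 3574574; 3,574,574 required, 3,574,574 in favor — approved.
C: 3/5 of 1906443 = 1143865.80, rounded up to 1143866; 1,143,866 required, 1,143,631 in favor — not approved.
D: 3/5 of 1195572 = 717343.20, rounded up to 717344; 717,344 required, 717,418 in favor — approved.

Not approved — the C shares did not give the required vote.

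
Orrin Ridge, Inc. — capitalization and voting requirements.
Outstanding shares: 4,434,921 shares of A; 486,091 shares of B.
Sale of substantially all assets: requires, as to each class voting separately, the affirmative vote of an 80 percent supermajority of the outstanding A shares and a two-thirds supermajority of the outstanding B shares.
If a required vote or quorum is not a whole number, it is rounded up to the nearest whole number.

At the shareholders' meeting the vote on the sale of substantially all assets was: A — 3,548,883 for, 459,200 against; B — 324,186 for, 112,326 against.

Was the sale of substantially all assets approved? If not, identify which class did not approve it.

Approved — every class gave the required vote.

A: 4/5 of 4434921 = 3547936.80, rounded up to 3547937; 3,547,937 required, 3,548,883 in favor — approved.
B: 2/3 of 486091 = 324060.67, rounded up to 324061; 324,061 required, 324,186 in favor — approved.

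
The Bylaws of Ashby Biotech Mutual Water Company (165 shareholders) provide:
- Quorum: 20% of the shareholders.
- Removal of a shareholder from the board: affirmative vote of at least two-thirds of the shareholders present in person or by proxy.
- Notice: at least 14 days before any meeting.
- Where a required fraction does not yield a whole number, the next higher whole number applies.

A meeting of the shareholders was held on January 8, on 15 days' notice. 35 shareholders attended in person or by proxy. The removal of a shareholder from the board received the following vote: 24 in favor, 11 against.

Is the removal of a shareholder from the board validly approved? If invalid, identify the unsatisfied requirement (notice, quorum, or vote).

Notice: 15 days given; 14 required. Satisfied.
Quorum: 20% of 165 = 33; 35 present. Satisfied.
Vote: requires two-thirds of those present (35); 2/3 of 35 = 23.33, rounded up to 24, so 24 needed; 24 in favor. Satisfied.

Valid — all requirements satisfied.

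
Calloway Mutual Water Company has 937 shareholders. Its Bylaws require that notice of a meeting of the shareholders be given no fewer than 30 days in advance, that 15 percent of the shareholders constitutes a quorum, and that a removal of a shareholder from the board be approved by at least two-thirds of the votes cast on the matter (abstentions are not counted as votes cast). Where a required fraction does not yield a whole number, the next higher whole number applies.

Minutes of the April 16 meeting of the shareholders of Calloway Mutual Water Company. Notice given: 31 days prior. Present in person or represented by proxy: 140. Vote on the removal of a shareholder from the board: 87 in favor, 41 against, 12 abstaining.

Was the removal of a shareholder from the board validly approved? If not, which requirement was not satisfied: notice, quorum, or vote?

Notice: 31 days given; 30 required. Satisfied.
Quorum: 15% of 937 = 140.55, rounded up to 141; 140 present. Not satisfied.
Vote: requires two-thirds of the votes cast (140 − 12 abstaining = 128); 2/3 of 128 = 85.33, rounded up to 86, so 86 needed; 87 in favor. Satisfied.

Invalid — quorum requirement not satisfied.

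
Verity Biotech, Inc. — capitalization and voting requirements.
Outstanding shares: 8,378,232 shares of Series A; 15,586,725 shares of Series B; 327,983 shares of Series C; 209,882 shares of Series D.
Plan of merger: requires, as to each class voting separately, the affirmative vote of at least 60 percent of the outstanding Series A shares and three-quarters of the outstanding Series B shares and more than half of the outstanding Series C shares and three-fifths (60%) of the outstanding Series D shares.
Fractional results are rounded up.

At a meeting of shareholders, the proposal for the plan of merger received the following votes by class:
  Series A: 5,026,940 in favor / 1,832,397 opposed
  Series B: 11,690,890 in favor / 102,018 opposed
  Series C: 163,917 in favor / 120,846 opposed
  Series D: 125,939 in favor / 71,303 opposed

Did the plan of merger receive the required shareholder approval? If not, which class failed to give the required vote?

Not approved — the Series C shares did not give the required vote.

Series A: 3/5 of 8378232 = 5026939.20, rounded up to 5026940; 5,026,940 required, 5,026,940 in favor — approved.
Series B: 3/4 of 15586725 = 11690043.75, rounded up to 11690044; 11,690,044 required, 11,690,890 in favor — approved.
Series C: a majority of 327983 is 163992; 163,992 required, 163,917 in favor — not approved.
Series D: 3/5 of 209882 = 125929.20, rounded up to 125930; 125,930 required, 125,939 in favor — approved.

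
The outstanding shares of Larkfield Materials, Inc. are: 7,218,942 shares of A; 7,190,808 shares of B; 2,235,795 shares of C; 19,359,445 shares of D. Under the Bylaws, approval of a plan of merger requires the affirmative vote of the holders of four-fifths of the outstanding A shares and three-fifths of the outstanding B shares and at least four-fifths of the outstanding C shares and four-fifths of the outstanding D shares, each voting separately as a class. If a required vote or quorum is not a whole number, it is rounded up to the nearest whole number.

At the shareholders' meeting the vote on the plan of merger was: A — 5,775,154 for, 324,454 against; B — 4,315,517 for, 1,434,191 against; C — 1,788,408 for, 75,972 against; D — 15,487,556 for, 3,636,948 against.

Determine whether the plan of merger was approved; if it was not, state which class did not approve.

A: 4/5 of 7218942 = 5775153.60, rounded up to 5775154; 5,775,154 required, 5,775,154 in favor — approved.
B: 3/5 of 7190808 = 4314484.80, rounded up to 4314485; 4,314,485 required, 4,315,517 in favor — approved.
C: 4/5 of 2235795 = 1788636; 1,788,636 required, 1,788,408 in favor — not approved.
D: 4/5 of 19359445 = 15487556; 15,487,556 required, 15,487,556 in favor — approved.

Not approved — the C shares did not give the required vote.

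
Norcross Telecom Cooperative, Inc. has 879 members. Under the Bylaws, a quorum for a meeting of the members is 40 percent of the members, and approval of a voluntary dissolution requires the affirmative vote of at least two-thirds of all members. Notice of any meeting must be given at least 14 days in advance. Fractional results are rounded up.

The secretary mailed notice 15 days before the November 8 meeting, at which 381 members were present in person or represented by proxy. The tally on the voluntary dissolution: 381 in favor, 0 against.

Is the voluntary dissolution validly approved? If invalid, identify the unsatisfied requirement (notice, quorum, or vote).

Notice: 15 days given; 14 required. Satisfied.
Quorum: 40% of 879 = 351.60, rounded up to 352; 381 present. Satisfied.
Vote: requires two-thirds of all members (879); 2/3 of 879 = 586, so 586 needed; 381 in favor. Not satisfied.

Invalid — vote requirement not satisfied.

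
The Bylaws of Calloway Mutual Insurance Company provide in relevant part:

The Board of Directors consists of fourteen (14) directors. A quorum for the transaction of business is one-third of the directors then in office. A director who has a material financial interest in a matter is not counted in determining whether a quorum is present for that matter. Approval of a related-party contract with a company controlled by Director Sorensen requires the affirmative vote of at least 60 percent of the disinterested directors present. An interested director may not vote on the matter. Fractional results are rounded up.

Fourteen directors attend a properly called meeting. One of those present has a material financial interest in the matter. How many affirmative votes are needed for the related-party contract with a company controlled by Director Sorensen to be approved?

The related-party contract with a company controlled by Director Sorensen requires three-fifths of the disinterested directors present (14 − 1 = 13).
3/5 of 13 = 7.80, rounded up to 8.

8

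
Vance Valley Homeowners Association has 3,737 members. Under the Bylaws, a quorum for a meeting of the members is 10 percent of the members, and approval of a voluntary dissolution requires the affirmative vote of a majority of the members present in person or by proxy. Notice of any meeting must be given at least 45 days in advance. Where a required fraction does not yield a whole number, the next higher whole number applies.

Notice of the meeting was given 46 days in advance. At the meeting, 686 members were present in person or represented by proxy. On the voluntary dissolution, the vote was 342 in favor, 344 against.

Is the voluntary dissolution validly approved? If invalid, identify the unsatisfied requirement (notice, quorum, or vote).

Invalid — vote requirement not satisfied.

Notice: 46 days given; 45 required. Satisfied.
Quorum: 10% of 3,737 = 373.70, rounded up to 374; 686 present. Satisfied.
Vote: requires a majority of those present (686); a majority of 686 is 344, so 344 needed; 342 in favor. Not satisfied.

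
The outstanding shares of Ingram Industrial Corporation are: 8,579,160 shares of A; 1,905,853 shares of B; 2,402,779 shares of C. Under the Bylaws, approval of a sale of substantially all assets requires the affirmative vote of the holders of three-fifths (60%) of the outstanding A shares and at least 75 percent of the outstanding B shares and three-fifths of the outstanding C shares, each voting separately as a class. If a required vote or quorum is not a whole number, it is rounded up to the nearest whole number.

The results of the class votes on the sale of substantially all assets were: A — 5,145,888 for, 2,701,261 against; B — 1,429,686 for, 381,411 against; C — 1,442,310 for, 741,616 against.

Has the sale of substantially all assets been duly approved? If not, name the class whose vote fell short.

A: 3/5 of 8579160 = 5147496; 5,147,496 required, 5,145,888 in favor — not approved.
B: 3/4 of 1905853 = 1429389.75, rounded up to 1429390; 1,429,390 required, 1,429,686 in favor — approved.
C: 3/5 of 2402779 = 1441667.40, rounded up to 1441668; 1,441,668 required, 1,442,310 in favor — approved.

Not approved — the A shares did not give the required vote.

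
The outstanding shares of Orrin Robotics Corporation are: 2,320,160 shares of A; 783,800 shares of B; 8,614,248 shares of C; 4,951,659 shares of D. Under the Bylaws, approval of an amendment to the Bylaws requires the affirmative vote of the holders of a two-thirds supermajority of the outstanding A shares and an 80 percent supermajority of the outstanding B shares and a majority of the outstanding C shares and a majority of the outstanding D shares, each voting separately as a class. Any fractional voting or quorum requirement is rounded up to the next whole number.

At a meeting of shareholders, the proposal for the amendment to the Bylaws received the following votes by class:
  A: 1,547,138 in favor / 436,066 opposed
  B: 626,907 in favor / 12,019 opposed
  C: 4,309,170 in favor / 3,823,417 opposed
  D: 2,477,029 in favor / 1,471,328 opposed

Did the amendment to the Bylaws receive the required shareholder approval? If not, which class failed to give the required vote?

Not approved — the B shares did not give the required vote.

A: 2/3 of 2320160 = 1546773.33, rounded up to 1546774; 1,546,774 required, 1,547,138 in favor — approved.
B: 4/5 of 783800 = 627040; 627,040 required, 626,907 in favor — not approved.
C: a majority of 8614248 is 4307125; 4,307,125 required, 4,309,170 in favor — approved.
D: a majority of 4951659 is 2475830; 2,475,830 required, 2,477,029 in favor — approved.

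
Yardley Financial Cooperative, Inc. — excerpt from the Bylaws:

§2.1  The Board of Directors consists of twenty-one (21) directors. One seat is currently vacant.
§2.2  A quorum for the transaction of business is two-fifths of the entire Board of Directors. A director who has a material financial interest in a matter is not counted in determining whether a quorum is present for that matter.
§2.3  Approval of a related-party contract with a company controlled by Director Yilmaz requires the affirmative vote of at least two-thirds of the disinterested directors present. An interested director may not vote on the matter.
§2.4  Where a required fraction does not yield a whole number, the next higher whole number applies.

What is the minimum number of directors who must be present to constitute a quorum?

9

2/5 of 21 = 8.40, rounded up to 9.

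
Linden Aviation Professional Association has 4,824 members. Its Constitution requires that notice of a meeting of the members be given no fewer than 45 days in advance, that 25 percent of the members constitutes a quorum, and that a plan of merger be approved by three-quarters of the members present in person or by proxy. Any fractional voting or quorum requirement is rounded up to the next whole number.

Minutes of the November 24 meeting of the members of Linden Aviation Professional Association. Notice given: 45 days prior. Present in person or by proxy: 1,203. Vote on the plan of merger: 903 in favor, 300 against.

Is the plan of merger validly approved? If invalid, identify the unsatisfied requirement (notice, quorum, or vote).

Notice: 45 days given; 45 required. Satisfied.
Quorum: 25% of 4,824 = 1,206; 1,203 present. Not satisfied.
Vote: requires three-fourths of those present (1,203); 3/4 of 1203 = 902.25, rounded up to 903, so 903 needed; 903 in favor. Satisfied.

Invalid — quorum requirement not satisfied.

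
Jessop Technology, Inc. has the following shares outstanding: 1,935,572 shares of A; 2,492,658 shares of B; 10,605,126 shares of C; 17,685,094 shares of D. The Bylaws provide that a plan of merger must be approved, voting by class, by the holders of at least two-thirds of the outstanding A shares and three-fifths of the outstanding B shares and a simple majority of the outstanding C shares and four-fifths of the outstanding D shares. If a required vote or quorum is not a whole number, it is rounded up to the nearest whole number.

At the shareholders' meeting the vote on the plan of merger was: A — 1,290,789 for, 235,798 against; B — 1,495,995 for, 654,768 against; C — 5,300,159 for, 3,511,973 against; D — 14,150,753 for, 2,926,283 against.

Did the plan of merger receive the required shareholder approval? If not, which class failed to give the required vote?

Not approved — the C shares did not give the required vote.

A: 2/3 of 1935572 = 1290381.33, rounded up to 1290382; 1,290,382 required, 1,290,789 in favor — approved.
B: 3/5 of 2492658 = 1495594.80, rounded up to 1495595; 1,495,595 required, 1,495,995 in favor — approved.
C: a majority of 10605126 is 5302564; 5,302,564 required, 5,300,159 in favor — not approved.
D: 4/5 of 17685094 = 14148075.20, rounded up to 14148076; 14,148,076 required, 14,150,753 in favor — approved.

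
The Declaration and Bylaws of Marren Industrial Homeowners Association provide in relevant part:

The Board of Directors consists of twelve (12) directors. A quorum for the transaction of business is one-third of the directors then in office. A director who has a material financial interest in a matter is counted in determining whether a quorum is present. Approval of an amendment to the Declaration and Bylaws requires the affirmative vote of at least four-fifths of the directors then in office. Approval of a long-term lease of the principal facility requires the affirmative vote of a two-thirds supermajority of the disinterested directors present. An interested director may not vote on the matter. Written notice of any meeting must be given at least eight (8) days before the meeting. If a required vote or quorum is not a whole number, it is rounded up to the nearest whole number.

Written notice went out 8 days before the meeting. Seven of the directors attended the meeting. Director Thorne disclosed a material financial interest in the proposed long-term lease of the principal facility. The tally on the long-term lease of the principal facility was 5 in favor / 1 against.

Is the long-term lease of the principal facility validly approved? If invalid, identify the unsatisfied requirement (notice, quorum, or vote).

Valid — all requirements satisfied.

Notice: 8 days given; 8 required (8 ≥ 8). Satisfied.
Quorum: 7 present (interested directors count toward quorum); quorum is 4. Satisfied.
Vote: the long-term lease of the principal facility requires two-thirds of the disinterested directors present (7 − 1 = 6). 2/3 of 6 = 4, so 4 affirmative votes are needed; 5 voted in favor. Satisfied.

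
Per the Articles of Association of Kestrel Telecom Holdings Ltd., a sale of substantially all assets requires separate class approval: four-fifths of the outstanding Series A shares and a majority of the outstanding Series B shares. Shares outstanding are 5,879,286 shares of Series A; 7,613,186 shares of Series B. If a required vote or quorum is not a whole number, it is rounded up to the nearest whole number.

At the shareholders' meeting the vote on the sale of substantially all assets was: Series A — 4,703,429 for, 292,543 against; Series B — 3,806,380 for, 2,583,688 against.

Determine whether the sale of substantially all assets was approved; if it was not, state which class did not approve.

Not approved — the Series B shares did not give the required vote.

Series A: 4/5 of 5879286 = 4703428.80, rounded up to 4703429; 4,703,429 required, 4,703,429 in favor — approved.
Series B: a majority of 7613186 is 3806594; 3,806,594 required, 3,806,380 in favor — not approved.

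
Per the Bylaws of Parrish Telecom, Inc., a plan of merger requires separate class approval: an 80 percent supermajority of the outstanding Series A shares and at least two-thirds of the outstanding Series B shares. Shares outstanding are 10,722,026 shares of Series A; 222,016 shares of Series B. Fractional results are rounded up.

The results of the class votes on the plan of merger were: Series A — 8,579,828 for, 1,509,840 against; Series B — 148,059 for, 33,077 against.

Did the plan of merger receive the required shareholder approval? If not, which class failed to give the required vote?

Approved — every class gave the required vote.

Series A: 4/5 of 10722026 = 8577620.80, rounded up to 8577621; 8,577,621 required, 8,579,828 in favor — approved.
Series B: 2/3 of 222016 = 148010.67, rounded up to 148011; 148,011 required, 148,059 in favor — approved.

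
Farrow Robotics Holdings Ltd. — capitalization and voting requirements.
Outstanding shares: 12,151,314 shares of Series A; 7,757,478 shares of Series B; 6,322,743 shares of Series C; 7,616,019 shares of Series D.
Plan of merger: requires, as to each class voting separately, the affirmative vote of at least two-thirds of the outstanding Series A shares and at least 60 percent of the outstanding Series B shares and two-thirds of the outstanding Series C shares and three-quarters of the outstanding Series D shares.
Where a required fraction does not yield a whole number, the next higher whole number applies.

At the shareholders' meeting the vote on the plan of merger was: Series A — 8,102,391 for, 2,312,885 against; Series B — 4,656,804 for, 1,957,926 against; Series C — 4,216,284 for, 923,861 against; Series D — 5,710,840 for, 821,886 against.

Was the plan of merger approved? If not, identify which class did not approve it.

Series A: 2/3 of 12151314 = 8100876; 8,100,876 required, 8,102,391 in favor — approved.
Series B: 3/5 of 7757478 = 4654486.80, rounded up to 4654487; 4,654,487 required, 4,656,804 in favor — approved.
Series C: 2/3 of 6322743 = 4215162; 4,215,162 required, 4,216,284 in favor — approved.
Series D: 3/4 of 7616019 = 5712014.25, rounded up to 5712015; 5,712,015 required, 5,710,840 in favor — not approved.

Not approved — the Series D shares did not give the required vote.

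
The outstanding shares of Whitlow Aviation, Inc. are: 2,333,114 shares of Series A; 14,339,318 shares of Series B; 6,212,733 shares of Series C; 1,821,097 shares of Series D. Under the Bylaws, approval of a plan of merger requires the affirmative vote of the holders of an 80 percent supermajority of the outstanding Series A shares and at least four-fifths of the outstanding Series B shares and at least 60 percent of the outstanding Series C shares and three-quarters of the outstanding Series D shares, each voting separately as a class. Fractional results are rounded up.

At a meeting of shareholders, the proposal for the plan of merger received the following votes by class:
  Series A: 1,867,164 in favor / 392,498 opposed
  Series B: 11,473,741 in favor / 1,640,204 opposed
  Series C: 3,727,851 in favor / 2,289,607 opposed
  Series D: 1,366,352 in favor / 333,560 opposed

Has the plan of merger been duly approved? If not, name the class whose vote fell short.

Approved — every class gave the required vote.

Series A: 4/5 of 2333114 = 1866491.20, rounded up to 1866492; 1,866,492 required, 1,867,164 in favor — approved.
Series B: 4/5 of 14339318 = 11471454.40, rounded up to 11471455; 11,471,455 required, 11,473,741 in favor — approved.
Series C: 3/5 of 6212733 = 3727639.80, rounded up to 3727640; 3,727,640 required, 3,727,851 in favor — approved.
Series D: 3/4 of 1821097 = 1365822.75, rounded up to 1365823; 1,365,823 required, 1,366,352 in favor — approved.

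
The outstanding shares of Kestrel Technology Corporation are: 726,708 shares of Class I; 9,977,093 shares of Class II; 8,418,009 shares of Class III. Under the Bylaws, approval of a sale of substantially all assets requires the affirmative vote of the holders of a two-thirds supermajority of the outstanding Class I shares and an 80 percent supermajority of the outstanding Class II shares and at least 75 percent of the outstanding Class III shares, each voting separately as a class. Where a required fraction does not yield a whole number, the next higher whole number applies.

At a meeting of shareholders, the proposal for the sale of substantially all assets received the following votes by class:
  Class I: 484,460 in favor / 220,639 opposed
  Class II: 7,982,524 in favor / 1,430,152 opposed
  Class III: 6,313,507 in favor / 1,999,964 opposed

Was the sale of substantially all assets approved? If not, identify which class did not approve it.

Class I: 2/3 of 726708 = 484472; 484,472 required, 484,460 in favor — not approved.
Class II: 4/5 of 9977093 = 7981674.40, rounded up to 7981675; 7,981,675 required, 7,982,524 in favor — approved.
Class III: 3/4 of 8418009 = 6313506.75, rounded up to 6313507; 6,313,507 required, 6,313,507 in favor — approved.

Not approved — the Class I shares did not give the required vote.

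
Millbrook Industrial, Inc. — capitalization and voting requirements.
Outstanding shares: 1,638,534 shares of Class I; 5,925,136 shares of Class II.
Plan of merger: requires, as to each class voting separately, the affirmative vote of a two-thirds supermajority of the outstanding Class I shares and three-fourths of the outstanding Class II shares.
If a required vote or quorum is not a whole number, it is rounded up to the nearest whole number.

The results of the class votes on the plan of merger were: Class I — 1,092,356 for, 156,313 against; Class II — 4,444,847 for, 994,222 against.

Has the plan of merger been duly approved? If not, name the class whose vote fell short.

Class I: 2/3 of 1638534 = 1092356; 1,092,356 required, 1,092,356 in favor — approved.
Class II: 3/4 of 5925136 = 4443852; 4,443,852 required, 4,444,847 in favor — approved.

Approved — every class gave the required vote.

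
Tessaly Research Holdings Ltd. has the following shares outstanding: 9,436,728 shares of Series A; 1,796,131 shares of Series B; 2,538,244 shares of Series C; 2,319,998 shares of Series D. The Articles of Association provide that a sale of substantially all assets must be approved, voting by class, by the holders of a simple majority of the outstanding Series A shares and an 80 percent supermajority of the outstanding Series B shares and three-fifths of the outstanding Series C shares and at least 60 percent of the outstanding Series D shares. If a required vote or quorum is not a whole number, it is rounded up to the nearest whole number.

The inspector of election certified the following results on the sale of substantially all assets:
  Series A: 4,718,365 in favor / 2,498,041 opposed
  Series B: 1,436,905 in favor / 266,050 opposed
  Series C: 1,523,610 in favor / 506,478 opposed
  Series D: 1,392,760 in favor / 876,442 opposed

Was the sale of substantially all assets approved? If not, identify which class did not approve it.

Approved — every class gave the required vote.

Series A: a majority of 9436728 is 4718365; 4,718,365 required, 4,718,365 in favor — approved.
Series B: 4/5 of 1796131 = 1436904.80, rounded up to 1436905; 1,436,905 required, 1,436,905 in favor — approved.
Series C: 3/5 of 2538244 = 1522946.40, rounded up to 1522947; 1,522,947 required, 1,523,610 in favor — approved.
Series D: 3/5 of 2319998 = 1391998.80, rounded up to 1391999; 1,391,999 required, 1,392,760 in favor — approved.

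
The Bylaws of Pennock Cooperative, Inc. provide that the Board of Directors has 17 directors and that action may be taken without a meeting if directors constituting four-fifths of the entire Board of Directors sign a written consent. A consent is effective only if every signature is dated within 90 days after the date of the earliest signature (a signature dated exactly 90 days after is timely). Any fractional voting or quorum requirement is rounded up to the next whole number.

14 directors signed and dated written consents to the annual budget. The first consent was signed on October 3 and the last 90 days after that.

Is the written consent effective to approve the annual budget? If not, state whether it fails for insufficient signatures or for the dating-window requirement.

Signatures required: four-fifths of 17 — 4/5 of 17 = 13.60, rounded up to 14, so 14 needed; 14 signed. Sufficient.
Dating window: the latest signature is 90 days after the earliest; the limit is 90 days. Within the window.

Effective — both the signature and dating-window requirements are satisfied.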